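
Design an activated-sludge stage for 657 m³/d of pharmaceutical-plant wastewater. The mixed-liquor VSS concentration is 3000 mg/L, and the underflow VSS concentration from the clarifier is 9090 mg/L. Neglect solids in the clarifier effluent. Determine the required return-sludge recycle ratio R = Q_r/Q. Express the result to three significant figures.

R ≈ 0.493

Mass balance around the secondary clarifier (neglecting effluent solids): R = X / (X_r − X) = 3000 / (9090 − 3000) = 0.4926.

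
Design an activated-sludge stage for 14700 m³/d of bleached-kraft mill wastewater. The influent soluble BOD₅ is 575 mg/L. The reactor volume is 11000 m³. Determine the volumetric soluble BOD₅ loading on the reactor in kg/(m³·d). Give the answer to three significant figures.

Applied soluble BOD₅ load per unit volume = Q·S₀/V = (14700 × 575/1000)/11000 = 0.7684 kg soluble BOD₅·m⁻³·d⁻¹.

L_v ≈ 0.768 kg soluble BOD₅/(m³·d)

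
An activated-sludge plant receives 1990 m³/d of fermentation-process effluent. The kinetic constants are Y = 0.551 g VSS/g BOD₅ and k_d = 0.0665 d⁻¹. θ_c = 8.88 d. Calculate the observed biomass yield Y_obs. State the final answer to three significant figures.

Y_obs ≈ 0.346 g VSS/g BOD₅

Observed yield with endogenous decay: Y_obs = Y / (1 + k_d·θ_c) = 0.551 / (1 + 0.0665 × 8.88) = 0.551 / 1.591 = 0.3464 g VSS/g BOD₅.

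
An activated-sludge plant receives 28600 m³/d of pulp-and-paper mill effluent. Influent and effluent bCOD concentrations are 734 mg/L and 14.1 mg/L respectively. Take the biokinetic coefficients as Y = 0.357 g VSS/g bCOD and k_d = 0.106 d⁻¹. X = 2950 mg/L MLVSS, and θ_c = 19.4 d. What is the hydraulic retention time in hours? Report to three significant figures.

τ ≈ 13.3 h

Steady-state biomass mass balance: V·X·(1 + k_d·θ_c) = Y·Q·(S₀ − S)·θ_c, so V = 0.357 × 28600 × (734 − 14.1) × 19.4 / [2950 × (1 + 0.106 × 19.4)] = 1.43×10^8 / 9016 = 15815 m³.
Hydraulic retention time τ = V/Q = 15815 / 28600 = 0.5530 d = 13.27 h.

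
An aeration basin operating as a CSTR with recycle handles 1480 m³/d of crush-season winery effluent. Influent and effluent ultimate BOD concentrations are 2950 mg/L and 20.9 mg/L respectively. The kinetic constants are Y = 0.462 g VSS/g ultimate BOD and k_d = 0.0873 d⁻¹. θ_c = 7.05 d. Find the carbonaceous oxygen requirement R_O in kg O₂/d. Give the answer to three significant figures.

R_O ≈ 2570 kg O₂/d

Observed yield with endogenous decay: Y_obs = Y / (1 + k_d·θ_c) = 0.462 / (1 + 0.0873 × 7.05) = 0.462 / 1.615 = 0.2860 g VSS/g ultimate BOD.
ΔS = 2950 − 20.9 = 2929 mg/L, so the substrate removal rate is 1480 × 2929/1000 = 4335 kg ultimate BOD/d.
P_X = Y_obs·Q·(S₀ − S) = 0.2860 × 4335 = 1240 kg VSS/d.
R_O = Q·(S₀ − S) − 1.42·P_X = 4335 − 1.42 × 1240 = 2575 kg O₂/d.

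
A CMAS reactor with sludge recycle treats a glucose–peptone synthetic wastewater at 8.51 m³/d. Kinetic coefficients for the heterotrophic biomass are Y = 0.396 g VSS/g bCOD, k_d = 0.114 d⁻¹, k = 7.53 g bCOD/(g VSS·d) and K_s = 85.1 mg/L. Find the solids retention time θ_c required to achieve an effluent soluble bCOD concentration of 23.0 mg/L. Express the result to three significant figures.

θ_c ≈ 1.92 d

From 1/θ_c = Y·k·S/(K_s + S) − k_d: Y·k·S/(K_s+S) = 0.396 × 7.53 × 23.0 / (85.1 + 23.0) = 0.6344 d⁻¹.
θ_c = 1/(μ − k_d) = 1/(0.6344 − 0.114) = 1/0.5204 = 1.921 d.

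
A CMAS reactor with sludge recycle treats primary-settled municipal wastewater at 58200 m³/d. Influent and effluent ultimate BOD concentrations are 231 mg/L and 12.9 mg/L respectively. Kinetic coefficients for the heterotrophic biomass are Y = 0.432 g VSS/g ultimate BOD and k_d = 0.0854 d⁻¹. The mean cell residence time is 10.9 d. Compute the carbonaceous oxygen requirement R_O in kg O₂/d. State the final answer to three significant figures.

The observed yield is Y_obs = Y/(1 + k_d·θ_c) = 0.432 / (1 + 0.0854 × 10.9) = 0.432 / 1.931 = 0.2237 g VSS per g ultimate BOD removed.
ΔS = 231 − 12.9 = 218.1 mg/L, so the substrate removal rate is 58200 × 218.1/1000 = 12693 kg ultimate BOD/d.
Biomass synthesised: P_X = Y_obs × 12693 = 2840 kg VSS/d.
R_O = Q·ΔS − 1.42 P_X = 12693 − 4033 = 8661 kg O₂/d.

R_O ≈ 8660 kg O₂/d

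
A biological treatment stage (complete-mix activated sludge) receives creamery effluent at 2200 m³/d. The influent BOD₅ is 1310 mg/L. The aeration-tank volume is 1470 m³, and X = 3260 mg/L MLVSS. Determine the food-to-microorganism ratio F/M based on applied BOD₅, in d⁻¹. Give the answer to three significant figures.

F/M = applied load / biomass = Q·S₀/(V·X) = 2200 × 1310 / (1470 × 3260) = 0.6014 d⁻¹.

F/M ≈ 0.601 d⁻¹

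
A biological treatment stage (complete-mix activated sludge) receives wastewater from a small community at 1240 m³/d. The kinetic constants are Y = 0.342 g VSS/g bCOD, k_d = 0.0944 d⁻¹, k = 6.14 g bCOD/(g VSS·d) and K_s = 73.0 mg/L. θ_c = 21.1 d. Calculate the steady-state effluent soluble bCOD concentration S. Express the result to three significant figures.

For a completely mixed reactor with recycle the Lawrence–McCarty relation gives S = K_s·(1 + k_d·θ_c) / [θ_c·(Y·k − k_d) − 1] = 73.0 × (1 + 0.0944 × 21.1) / [21.1 × (0.342 × 6.14 − 0.0944) − 1] = 218.4 / 41.32 = 5.286 mg/L.

S ≈ 5.29 mg/L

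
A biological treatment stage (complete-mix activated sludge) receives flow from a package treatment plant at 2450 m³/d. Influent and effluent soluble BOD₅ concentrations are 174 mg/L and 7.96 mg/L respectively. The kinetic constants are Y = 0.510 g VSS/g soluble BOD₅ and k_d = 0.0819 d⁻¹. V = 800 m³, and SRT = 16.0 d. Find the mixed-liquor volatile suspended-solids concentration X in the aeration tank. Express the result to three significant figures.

From V·X·(1 + k_d·θ_c) = Y·Q·(S₀ − S)·θ_c: X = 0.510 × 2450 × (174 − 7.96) × 16.0 / [800 × (1 + 0.0819 × 16.0)] = 1796 mg/L.

X ≈ 1800 mg/L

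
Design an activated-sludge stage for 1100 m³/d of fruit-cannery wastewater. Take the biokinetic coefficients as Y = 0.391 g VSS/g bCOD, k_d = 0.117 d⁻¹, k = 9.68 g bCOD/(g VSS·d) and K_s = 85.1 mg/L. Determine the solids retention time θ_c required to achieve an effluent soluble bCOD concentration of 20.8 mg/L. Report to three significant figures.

Specific growth rate at S = 20.8 mg/L: μ = YkS/(K_s+S) = 0.391·9.68·20.8/(85.1+20.8) = 0.7434 d⁻¹.
θ_c = 1/(μ − k_d) = 1/(0.7434 − 0.117) = 1/0.6264 = 1.596 d.

θ_c ≈ 1.60 d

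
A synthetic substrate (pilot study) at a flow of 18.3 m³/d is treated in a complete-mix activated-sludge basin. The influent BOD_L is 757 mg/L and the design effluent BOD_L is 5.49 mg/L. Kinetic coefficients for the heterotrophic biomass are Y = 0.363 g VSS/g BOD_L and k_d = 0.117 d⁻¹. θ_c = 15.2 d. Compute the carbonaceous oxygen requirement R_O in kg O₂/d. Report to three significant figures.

R_O ≈ 11.2 kg O₂/d

Y_obs = Y / (1 + k_d θ_c) = 0.363 / (1 + 0.117 × 15.2) = 0.363 / 2.778 = 0.1307.
Substrate removed = Q·(S₀ − S) = 18.3 m³/d × (757 − 5.49) g/m³ = 1.38×10^4 g/d = 13.75 kg/d.
Biomass synthesised: P_X = Y_obs × 13.75 = 1.797 kg VSS/d.
R_O = Q·(S₀ − S) − 1.42·P_X = 13.75 − 1.42 × 1.797 = 11.20 kg O₂/d.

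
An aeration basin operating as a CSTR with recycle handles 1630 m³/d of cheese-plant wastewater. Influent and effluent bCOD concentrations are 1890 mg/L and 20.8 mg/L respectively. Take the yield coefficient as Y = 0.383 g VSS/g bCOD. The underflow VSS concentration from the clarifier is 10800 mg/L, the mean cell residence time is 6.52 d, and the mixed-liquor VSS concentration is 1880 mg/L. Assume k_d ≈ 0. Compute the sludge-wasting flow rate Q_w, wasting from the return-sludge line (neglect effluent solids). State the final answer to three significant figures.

With k_d = 0 the design equation reduces to V = Y Q (S₀−S) θ_c / X = 0.383 × 1630 × (1890 − 20.8) × 6.52 / 1880 = 4047 m³.
θ_c = V·X/(Q_w·X_r) when wasting from the recycle, so Q_w = V·X/(θ_c·X_r) = 4047 × 1880 / (6.52 × 10800) = 108.0 m³/d.

Q_w ≈ 108 m³/d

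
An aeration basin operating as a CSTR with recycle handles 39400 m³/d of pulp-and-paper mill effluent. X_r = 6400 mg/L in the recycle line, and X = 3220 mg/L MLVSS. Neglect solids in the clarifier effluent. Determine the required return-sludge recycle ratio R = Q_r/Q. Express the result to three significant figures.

R = Q_r/Q = X/(X_r − X) = 3220 / (6400 − 3220) = 1.013.

R ≈ 1.01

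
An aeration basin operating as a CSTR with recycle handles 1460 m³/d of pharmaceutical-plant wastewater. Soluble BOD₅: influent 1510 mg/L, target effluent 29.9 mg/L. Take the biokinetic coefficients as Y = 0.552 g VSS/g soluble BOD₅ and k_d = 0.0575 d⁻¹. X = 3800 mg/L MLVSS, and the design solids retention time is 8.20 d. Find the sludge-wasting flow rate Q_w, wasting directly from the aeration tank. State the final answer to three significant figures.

Q_w ≈ 213 m³/d

Rearranging the biomass balance for a CMAS with decay, V = Y·Q·ΔS·θ_c / [X·(1+k_d θ_c)] = 0.552 × 1460 × (1510 − 29.9) × 8.20 / [3800 × (1 + 0.0575 × 8.20)] = 9.78×10^6 / 5592 = 1749 m³.
With mixed-liquor wasting, θ_c = V/Q_w, so Q_w = V/θ_c = 1749/8.20 = 213.3 m³/d.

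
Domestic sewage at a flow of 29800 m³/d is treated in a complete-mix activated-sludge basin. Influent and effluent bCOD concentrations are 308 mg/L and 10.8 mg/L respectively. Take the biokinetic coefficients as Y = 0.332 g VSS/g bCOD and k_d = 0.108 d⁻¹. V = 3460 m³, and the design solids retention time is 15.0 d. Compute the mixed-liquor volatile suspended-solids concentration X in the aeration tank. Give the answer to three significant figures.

X ≈ 4870 mg/L

Solving the biomass balance for X: X = Y Q (S₀−S) θ_c / [V (1+k_d θ_c)] = 0.332 × 29800 × (308 − 10.8) × 15.0 / [3460 × (1 + 0.108 × 15.0)] = 4865 mg/L.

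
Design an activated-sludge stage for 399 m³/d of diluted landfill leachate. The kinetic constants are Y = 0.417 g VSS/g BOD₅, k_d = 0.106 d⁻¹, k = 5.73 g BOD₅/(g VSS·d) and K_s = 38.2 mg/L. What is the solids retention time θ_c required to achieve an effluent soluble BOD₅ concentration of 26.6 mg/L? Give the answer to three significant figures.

Specific growth rate at S = 26.6 mg/L: μ = YkS/(K_s+S) = 0.417·5.73·26.6/(38.2+26.6) = 0.9808 d⁻¹.
θ_c = 1/(μ − k_d) = 1/(0.9808 − 0.106) = 1/0.8748 = 1.143 d.

θ_c ≈ 1.14 d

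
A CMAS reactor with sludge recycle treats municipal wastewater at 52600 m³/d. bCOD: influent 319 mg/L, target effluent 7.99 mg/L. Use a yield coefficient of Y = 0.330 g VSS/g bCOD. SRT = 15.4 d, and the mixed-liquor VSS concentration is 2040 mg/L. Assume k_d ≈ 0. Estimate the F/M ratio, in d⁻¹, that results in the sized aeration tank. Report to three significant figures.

With k_d = 0 the design equation reduces to V = Y Q (S₀−S) θ_c / X = 0.330 × 52600 × (319 − 7.99) × 15.4 / 2040 = 40753 m³.
Food-to-microorganism ratio F/M = Q S₀ / (V X) = 52600 × 319 / (40753 × 2040) = 0.2018 d⁻¹.

F/M ≈ 0.202 d⁻¹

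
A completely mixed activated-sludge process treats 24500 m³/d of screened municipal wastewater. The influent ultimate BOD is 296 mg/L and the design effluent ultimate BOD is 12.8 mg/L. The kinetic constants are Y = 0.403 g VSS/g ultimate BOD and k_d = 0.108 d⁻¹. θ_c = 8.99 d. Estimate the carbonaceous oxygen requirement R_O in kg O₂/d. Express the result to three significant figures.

R_O ≈ 4920 kg O₂/d

The observed yield is Y_obs = Y/(1 + k_d·θ_c) = 0.403 / (1 + 0.108 × 8.99) = 0.403 / 1.971 = 0.2045 g VSS per g ultimate BOD removed.
ΔS = 296 − 12.8 = 283.2 mg/L, so the substrate removal rate is 24500 × 283.2/1000 = 6938 kg ultimate BOD/d.
Net sludge production P_X = 0.2045 × 6938 = 1419 kg VSS/d.
Carbonaceous O₂ demand = substrate oxidised − cell-mass equivalent = 6938 − 1.42 × 1419 = 4924 kg O₂/d.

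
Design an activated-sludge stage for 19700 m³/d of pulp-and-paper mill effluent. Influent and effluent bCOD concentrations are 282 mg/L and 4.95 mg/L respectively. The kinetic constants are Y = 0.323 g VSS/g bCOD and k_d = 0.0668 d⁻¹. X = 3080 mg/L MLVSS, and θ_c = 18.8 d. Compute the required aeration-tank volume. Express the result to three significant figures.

From the SRT design equation V = Y Q (S₀−S) θ_c / [X (1 + k_d θ_c)] = 0.323 × 19700 × (282 − 4.95) × 18.8 / [3080 × (1 + 0.0668 × 18.8)] = 3.31×10^7 / 6948 = 4770 m³.

V ≈ 4770 m³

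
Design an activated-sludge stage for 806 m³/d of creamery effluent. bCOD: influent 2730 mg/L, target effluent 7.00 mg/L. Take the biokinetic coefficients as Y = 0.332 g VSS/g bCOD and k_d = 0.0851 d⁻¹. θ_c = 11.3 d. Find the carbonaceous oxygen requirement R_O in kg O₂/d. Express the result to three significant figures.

R_O ≈ 1670 kg O₂/d

The observed yield is Y_obs = Y/(1 + k_d·θ_c) = 0.332 / (1 + 0.0851 × 11.3) = 0.332 / 1.962 = 0.1692 g VSS per g bCOD removed.
Substrate removed = Q·(S₀ − S) = 806 m³/d × (2730 − 7.00) g/m³ = 2.19×10^6 g/d = 2195 kg/d.
Net sludge production P_X = 0.1692 × 2195 = 371.5 kg VSS/d.
Carbonaceous O₂ demand = substrate oxidised − cell-mass equivalent = 2195 − 1.42 × 371.5 = 1667 kg O₂/d.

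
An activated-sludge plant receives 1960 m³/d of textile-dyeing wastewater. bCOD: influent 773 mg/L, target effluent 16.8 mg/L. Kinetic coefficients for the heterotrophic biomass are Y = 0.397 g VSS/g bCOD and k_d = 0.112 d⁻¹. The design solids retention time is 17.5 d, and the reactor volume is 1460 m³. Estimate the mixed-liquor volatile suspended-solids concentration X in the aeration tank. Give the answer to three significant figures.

X ≈ 2380 mg/L

Solving the biomass balance for X: X = Y Q (S₀−S) θ_c / [V (1+k_d θ_c)] = 0.397 × 1960 × (773 − 16.8) × 17.5 / [1460 × (1 + 0.112 × 17.5)] = 2383 mg/L.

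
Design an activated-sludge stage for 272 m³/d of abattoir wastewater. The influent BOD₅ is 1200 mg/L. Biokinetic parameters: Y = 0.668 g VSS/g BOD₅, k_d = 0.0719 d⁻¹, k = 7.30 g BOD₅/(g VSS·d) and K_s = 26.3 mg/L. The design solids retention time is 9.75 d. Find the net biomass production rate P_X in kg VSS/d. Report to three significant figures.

P_X ≈ 128 kg VSS/d

From the Monod/SRT balance for a CMAS, S = K_s·(1+k_d θ_c)/[θ_c·(Y k − k_d) − 1] = 26.3 × (1 + 0.0719 × 9.75) / [9.75 × (0.668 × 7.30 − 0.0719) − 1] = 44.74 / 45.84 = 0.9759 mg/L.
Correct the yield for decay: Y_obs = Y/(1 + k_d θ_c) = 0.668 / (1 + 0.0719 × 9.75) = 0.668 / 1.701 = 0.3927.
Mass of BOD₅ removed per day: Q(S₀ − S) = 272 × 1199 g/m³ = 326.1 kg/d.
So the net sludge growth is P_X = 0.3927 × 326.1 = 128.1 kg VSS/d.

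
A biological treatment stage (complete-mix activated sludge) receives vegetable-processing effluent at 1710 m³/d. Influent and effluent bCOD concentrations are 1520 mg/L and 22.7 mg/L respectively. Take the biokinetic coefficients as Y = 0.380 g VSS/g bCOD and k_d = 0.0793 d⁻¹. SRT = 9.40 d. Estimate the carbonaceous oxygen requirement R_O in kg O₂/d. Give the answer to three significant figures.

Correct the yield for decay: Y_obs = Y/(1 + k_d θ_c) = 0.380 / (1 + 0.0793 × 9.40) = 0.380 / 1.745 = 0.2177.
Mass of bCOD removed per day: Q(S₀ − S) = 1710 × 1497 g/m³ = 2560 kg/d.
Net sludge production P_X = 0.2177 × 2560 = 557.4 kg VSS/d.
R_O = Q·(S₀ − S) − 1.42·P_X = 2560 − 1.42 × 557.4 = 1769 kg O₂/d.

R_O ≈ 1770 kg O₂/d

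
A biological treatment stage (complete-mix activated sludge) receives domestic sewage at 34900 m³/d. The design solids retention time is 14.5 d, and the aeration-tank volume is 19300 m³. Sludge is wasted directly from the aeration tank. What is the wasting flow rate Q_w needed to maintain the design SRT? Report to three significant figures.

Wasting from the aeration tank: Q_w = V / θ_c = 19300 / 14.5 = 1331 m³/d.

Q_w ≈ 1330 m³/d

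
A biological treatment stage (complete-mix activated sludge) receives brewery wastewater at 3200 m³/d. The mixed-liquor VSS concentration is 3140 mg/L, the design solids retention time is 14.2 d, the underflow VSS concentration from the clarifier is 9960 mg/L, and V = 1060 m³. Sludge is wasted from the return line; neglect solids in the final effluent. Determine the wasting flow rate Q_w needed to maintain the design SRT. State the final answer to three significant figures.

Q_w ≈ 23.5 m³/d

Wasting from the return line (neglecting effluent solids): Q_w = V·X / (θ_c·X_r) = 1060 × 3140 / (14.2 × 9960) = 23.53 m³/d.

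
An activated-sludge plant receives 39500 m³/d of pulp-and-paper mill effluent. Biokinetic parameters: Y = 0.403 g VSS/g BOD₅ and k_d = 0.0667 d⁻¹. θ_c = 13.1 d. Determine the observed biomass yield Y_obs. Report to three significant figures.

Y_obs ≈ 0.215 g VSS/g BOD₅

The observed yield is Y_obs = Y/(1 + k_d·θ_c) = 0.403 / (1 + 0.0667 × 13.1) = 0.403 / 1.874 = 0.2151 g VSS per g BOD₅ removed.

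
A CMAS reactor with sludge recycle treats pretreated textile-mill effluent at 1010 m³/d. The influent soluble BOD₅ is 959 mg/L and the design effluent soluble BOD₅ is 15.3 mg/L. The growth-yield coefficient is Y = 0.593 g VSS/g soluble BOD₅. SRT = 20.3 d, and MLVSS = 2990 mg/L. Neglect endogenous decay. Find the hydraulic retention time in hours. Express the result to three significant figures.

τ ≈ 91.2 h

With k_d = 0 the design equation reduces to V = Y Q (S₀−S) θ_c / X = 0.593 × 1010 × (959 − 15.3) × 20.3 / 2990 = 3837 m³.
Hydraulic retention time τ = V/Q = 3837 / 1010 = 3.799 d = 91.19 h.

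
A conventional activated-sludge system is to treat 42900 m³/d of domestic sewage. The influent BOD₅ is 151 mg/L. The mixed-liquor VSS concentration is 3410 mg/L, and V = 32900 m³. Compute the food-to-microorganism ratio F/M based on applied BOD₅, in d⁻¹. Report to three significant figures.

F/M ≈ 0.0577 d⁻¹

Food-to-microorganism ratio F/M = Q S₀ / (V X) = 42900 × 151 / (32900 × 3410) = 0.05774 d⁻¹.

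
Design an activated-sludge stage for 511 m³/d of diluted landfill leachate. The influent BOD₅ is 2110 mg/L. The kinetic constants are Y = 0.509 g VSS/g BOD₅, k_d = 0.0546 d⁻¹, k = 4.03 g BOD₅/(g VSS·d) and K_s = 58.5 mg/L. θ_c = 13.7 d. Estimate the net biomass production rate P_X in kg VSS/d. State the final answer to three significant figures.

Effluent substrate depends only on kinetics and SRT: S = K_s(1 + k_d θ_c) / [θ_c(Yk − k_d) − 1] = 58.5 × (1 + 0.0546 × 13.7) / [13.7 × (0.509 × 4.03 − 0.0546) − 1] = 102.3 / 26.35 = 3.880 mg/L.
Correct the yield for decay: Y_obs = Y/(1 + k_d θ_c) = 0.509 / (1 + 0.0546 × 13.7) = 0.509 / 1.748 = 0.2912.
Mass of BOD₅ removed per day: Q(S₀ − S) = 511 × 2106 g/m³ = 1076 kg/d.
So the net sludge growth is P_X = 0.2912 × 1076 = 313.4 kg VSS/d.

P_X ≈ 313 kg VSS/d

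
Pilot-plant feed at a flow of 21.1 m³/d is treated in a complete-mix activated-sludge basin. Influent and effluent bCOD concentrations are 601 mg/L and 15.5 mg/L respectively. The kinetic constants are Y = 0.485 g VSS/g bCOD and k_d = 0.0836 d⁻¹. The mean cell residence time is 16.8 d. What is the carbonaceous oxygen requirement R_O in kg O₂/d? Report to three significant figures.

R_O ≈ 8.82 kg O₂/d

Correct the yield for decay: Y_obs = Y/(1 + k_d θ_c) = 0.485 / (1 + 0.0836 × 16.8) = 0.485 / 2.404 = 0.2017.
ΔS = 601 − 15.5 = 585.5 mg/L, so the substrate removal rate is 21.1 × 585.5/1000 = 12.35 kg bCOD/d.
Net sludge production P_X = 0.2017 × 12.35 = 2.492 kg VSS/d.
R_O = Q·(S₀ − S) − 1.42·P_X = 12.35 − 1.42 × 2.492 = 8.816 kg O₂/d.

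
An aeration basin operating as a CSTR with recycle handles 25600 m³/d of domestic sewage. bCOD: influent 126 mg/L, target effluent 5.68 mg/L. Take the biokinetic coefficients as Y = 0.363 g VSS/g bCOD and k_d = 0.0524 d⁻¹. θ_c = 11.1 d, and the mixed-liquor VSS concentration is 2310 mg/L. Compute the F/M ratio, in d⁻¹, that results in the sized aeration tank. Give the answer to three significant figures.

Rearranging the biomass balance for a CMAS with decay, V = Y·Q·ΔS·θ_c / [X·(1+k_d θ_c)] = 0.363 × 25600 × (126 − 5.68) × 11.1 / [2310 × (1 + 0.0524 × 11.1)] = 1.24×10^7 / 3654 = 3397 m³.
Food-to-microorganism ratio F/M = Q S₀ / (V X) = 25600 × 126 / (3397 × 2310) = 0.4111 d⁻¹.

F/M ≈ 0.411 d⁻¹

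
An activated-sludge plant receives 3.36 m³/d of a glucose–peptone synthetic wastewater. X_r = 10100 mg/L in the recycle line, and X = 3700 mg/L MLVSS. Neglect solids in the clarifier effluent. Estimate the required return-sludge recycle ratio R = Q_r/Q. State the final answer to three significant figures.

R = Q_r/Q = X/(X_r − X) = 3700 / (10100 − 3700) = 0.5781.

R ≈ 0.578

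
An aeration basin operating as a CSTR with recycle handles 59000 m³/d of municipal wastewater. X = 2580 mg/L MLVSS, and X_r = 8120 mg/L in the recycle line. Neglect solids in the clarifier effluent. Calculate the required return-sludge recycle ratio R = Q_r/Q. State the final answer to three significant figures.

R ≈ 0.466

R = Q_r/Q = X/(X_r − X) = 2580 / (8120 − 2580) = 0.4657.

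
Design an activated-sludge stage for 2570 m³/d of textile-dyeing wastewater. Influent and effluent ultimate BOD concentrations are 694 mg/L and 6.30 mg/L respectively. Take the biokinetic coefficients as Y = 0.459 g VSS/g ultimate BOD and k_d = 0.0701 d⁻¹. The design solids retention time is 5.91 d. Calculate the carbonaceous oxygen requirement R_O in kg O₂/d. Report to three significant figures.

Observed yield with endogenous decay: Y_obs = Y / (1 + k_d·θ_c) = 0.459 / (1 + 0.0701 × 5.91) = 0.459 / 1.414 = 0.3245 g VSS/g ultimate BOD.
Mass of ultimate BOD removed per day: Q(S₀ − S) = 2570 × 687.7 g/m³ = 1767 kg/d.
Net sludge production P_X = 0.3245 × 1767 = 573.6 kg VSS/d.
R_O = Q·ΔS − 1.42 P_X = 1767 − 814.5 = 952.9 kg O₂/d.

R_O ≈ 953 kg O₂/d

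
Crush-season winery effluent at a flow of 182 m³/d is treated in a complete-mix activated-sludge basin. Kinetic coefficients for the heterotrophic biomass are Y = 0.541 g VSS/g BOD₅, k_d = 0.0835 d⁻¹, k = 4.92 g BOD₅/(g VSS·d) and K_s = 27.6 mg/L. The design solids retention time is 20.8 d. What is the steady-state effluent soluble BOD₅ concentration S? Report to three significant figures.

Effluent substrate depends only on kinetics and SRT: S = K_s(1 + k_d θ_c) / [θ_c(Yk − k_d) − 1] = 27.6 × (1 + 0.0835 × 20.8) / [20.8 × (0.541 × 4.92 − 0.0835) − 1] = 75.54 / 52.63 = 1.435 mg/L.

S ≈ 1.44 mg/L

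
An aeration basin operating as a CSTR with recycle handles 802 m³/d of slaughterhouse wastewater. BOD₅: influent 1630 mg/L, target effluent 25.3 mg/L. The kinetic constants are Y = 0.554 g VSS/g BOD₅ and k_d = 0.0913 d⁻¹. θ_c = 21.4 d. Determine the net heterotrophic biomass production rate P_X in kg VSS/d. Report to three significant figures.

Observed yield with endogenous decay: Y_obs = Y / (1 + k_d·θ_c) = 0.554 / (1 + 0.0913 × 21.4) = 0.554 / 2.954 = 0.1876 g VSS/g BOD₅.
Mass of BOD₅ removed per day: Q(S₀ − S) = 802 × 1605 g/m³ = 1287 kg/d.
Biomass produced: P_X = Y_obs·Q·ΔS = 0.1876 × 1287 ≈ 241.4 kg VSS/d.

P_X ≈ 241 kg VSS/d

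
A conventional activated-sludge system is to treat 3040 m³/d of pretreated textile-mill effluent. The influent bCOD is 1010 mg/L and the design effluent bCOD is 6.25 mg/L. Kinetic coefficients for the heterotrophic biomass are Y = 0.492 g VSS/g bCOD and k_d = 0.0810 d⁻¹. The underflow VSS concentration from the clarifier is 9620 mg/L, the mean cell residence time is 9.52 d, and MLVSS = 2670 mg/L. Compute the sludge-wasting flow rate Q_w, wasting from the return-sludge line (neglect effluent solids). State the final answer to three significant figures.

Q_w ≈ 88.1 m³/d

From the SRT design equation V = Y Q (S₀−S) θ_c / [X (1 + k_d θ_c)] = 0.492 × 3040 × (1010 − 6.25) × 9.52 / [2670 × (1 + 0.0810 × 9.52)] = 1.43×10^7 / 4729 = 3022 m³.
θ_c = V·X/(Q_w·X_r) when wasting from the recycle, so Q_w = V·X/(θ_c·X_r) = 3022 × 2670 / (9.52 × 9620) = 88.11 m³/d.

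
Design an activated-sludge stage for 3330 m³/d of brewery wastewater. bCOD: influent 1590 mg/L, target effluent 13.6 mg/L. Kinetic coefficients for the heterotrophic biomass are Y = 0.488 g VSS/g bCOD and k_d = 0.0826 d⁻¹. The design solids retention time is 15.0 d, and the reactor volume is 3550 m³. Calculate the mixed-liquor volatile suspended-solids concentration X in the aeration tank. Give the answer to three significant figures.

X = Y·Q·ΔS·θ_c / [V·(1 + k_d θ_c)] = 0.488 × 3330 × (1590 − 13.6) × 15.0 / [3550 × (1 + 0.0826 × 15.0)] = 4834 mg/L.

X ≈ 4830 mg/L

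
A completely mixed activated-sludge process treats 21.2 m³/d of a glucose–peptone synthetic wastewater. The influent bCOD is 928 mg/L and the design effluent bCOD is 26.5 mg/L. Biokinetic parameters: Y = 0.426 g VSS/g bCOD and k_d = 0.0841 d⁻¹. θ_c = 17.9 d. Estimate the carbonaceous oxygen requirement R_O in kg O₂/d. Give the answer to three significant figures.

R_O ≈ 14.5 kg O₂/d

Observed yield with endogenous decay: Y_obs = Y / (1 + k_d·θ_c) = 0.426 / (1 + 0.0841 × 17.9) = 0.426 / 2.505 = 0.1700 g VSS/g bCOD.
Substrate removed = Q·(S₀ − S) = 21.2 m³/d × (928 − 26.5) g/m³ = 1.91×10^4 g/d = 19.11 kg/d.
Biomass synthesised: P_X = Y_obs × 19.11 = 3.250 kg VSS/d.
R_O = Q·(S₀ − S) − 1.42·P_X = 19.11 − 1.42 × 3.250 = 14.50 kg O₂/d.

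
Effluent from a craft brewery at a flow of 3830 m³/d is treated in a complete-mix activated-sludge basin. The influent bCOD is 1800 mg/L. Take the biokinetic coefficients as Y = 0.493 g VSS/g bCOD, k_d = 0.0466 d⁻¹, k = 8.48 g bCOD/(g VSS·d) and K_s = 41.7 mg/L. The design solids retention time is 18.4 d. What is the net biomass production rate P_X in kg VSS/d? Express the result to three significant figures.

P_X ≈ 1830 kg VSS/d

From the Monod/SRT balance for a CMAS, S = K_s·(1+k_d θ_c)/[θ_c·(Y k − k_d) − 1] = 41.7 × (1 + 0.0466 × 18.4) / [18.4 × (0.493 × 8.48 − 0.0466) − 1] = 77.46 / 75.07 = 1.032 mg/L.
Observed yield with endogenous decay: Y_obs = Y / (1 + k_d·θ_c) = 0.493 / (1 + 0.0466 × 18.4) = 0.493 / 1.857 = 0.2654 g VSS/g bCOD.
Q·(S₀ − S) = 3830 × (1800 − 1.03) × 10⁻³ = 6890 kg/d removed.
Net biomass production P_X = Y_obs × Q·(S₀ − S) = 0.2654 × 6890 = 1829 kg VSS/d.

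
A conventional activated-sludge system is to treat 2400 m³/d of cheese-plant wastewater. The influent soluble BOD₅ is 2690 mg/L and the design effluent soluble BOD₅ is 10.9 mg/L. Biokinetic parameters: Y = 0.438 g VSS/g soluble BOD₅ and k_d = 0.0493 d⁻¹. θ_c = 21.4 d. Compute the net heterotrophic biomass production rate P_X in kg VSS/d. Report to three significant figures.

P_X ≈ 1370 kg VSS/d

Y_obs = Y / (1 + k_d θ_c) = 0.438 / (1 + 0.0493 × 21.4) = 0.438 / 2.055 = 0.2131.
Q·(S₀ − S) = 2400 × (2690 − 10.9) × 10⁻³ = 6430 kg/d removed.
Net biomass production P_X = Y_obs × Q·(S₀ − S) = 0.2131 × 6430 = 1370 kg VSS/d.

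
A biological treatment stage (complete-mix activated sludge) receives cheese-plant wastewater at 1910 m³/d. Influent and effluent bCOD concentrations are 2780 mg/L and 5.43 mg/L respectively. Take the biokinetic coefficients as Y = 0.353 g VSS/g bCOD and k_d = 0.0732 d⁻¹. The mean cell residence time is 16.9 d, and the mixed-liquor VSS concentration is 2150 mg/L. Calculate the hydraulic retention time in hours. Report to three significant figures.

τ ≈ 82.6 h

Steady-state biomass mass balance: V·X·(1 + k_d·θ_c) = Y·Q·(S₀ − S)·θ_c, so V = 0.353 × 1910 × (2780 − 5.43) × 16.9 / [2150 × (1 + 0.0732 × 16.9)] = 3.16×10^7 / 4810 = 6573 m³.
τ = V/Q = 6573/1910 = 3.441 d, or 82.59 h.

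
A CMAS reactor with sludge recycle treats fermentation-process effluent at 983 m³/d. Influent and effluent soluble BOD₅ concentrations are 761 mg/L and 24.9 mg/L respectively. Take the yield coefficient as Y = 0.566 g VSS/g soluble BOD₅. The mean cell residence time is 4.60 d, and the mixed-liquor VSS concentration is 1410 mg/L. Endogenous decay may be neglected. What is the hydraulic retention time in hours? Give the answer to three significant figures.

V·X = Y·Q·ΔS·θ_c gives V = 0.566 × 983 × (761 − 24.9) × 4.60 / 1410 = 1336 m³.
τ = V/Q = 1336/983 = 1.359 d, or 32.62 h.

τ ≈ 32.6 h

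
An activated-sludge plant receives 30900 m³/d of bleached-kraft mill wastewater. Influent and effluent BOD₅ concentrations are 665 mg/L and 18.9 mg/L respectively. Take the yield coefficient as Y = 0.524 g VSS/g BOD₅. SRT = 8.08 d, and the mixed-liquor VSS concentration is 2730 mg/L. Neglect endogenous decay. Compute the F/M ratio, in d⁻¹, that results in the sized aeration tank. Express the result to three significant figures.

Biomass mass balance (decay neglected): V·X = Y·Q·(S₀ − S)·θ_c, so V = 0.524 × 30900 × (665 − 18.9) × 8.08 / 2730 = 30963 m³.
F/M = Q·S₀ / (V·X) = 30900 × 665 / (30963 × 2730) = 0.2431 g BOD₅·(g VSS·d)⁻¹.

F/M ≈ 0.243 d⁻¹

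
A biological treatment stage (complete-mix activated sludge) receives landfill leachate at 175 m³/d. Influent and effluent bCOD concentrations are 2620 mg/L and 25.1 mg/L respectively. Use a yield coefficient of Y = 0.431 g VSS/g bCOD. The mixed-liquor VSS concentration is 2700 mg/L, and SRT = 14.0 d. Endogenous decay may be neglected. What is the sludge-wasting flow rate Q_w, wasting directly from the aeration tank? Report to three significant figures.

Biomass mass balance (decay neglected): V·X = Y·Q·(S₀ − S)·θ_c, so V = 0.431 × 175 × (2620 − 25.1) × 14.0 / 2700 = 1015 m³.
With mixed-liquor wasting, θ_c = V/Q_w, so Q_w = V/θ_c = 1015/14.0 = 72.49 m³/d.

Q_w ≈ 72.5 m³/d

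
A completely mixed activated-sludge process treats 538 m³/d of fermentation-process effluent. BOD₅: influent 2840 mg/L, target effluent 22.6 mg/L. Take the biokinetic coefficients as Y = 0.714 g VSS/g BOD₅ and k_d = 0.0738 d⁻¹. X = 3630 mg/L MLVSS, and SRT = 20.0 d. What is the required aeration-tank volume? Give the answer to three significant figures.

Rearranging the biomass balance for a CMAS with decay, V = Y·Q·ΔS·θ_c / [X·(1+k_d θ_c)] = 0.714 × 538 × (2840 − 22.6) × 20.0 / [3630 × (1 + 0.0738 × 20.0)] = 2.16×10^7 / 8988 = 2408 m³.

V ≈ 2410 m³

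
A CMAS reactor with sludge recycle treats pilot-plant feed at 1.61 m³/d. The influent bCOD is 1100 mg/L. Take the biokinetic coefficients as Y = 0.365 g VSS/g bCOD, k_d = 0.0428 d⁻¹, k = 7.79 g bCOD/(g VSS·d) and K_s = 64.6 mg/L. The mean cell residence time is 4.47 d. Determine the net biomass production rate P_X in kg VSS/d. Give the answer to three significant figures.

P_X ≈ 0.539 kg VSS/d

Effluent substrate depends only on kinetics and SRT: S = K_s(1 + k_d θ_c) / [θ_c(Yk − k_d) − 1] = 64.6 × (1 + 0.0428 × 4.47) / [4.47 × (0.365 × 7.79 − 0.0428) − 1] = 76.96 / 11.52 = 6.681 mg/L.
Observed yield with endogenous decay: Y_obs = Y / (1 + k_d·θ_c) = 0.365 / (1 + 0.0428 × 4.47) = 0.365 / 1.191 = 0.3064 g VSS/g bCOD.
ΔS = 1100 − 6.68 = 1093 mg/L, so the substrate removal rate is 1.61 × 1093/1000 = 1.760 kg bCOD/d.
So the net sludge growth is P_X = 0.3064 × 1.760 = 0.5393 kg VSS/d.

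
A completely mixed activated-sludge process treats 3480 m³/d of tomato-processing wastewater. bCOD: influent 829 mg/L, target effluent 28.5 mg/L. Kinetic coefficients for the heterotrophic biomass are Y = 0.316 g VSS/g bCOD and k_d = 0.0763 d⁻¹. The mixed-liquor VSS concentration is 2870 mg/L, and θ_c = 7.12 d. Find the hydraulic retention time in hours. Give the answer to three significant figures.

τ ≈ 9.76 h

Steady-state biomass mass balance: V·X·(1 + k_d·θ_c) = Y·Q·(S₀ − S)·θ_c, so V = 0.316 × 3480 × (829 − 28.5) × 7.12 / [2870 × (1 + 0.0763 × 7.12)] = 6.27×10^6 / 4429 = 1415 m³.
τ = V/Q = 1415/3480 = 0.4066 d, or 9.759 h.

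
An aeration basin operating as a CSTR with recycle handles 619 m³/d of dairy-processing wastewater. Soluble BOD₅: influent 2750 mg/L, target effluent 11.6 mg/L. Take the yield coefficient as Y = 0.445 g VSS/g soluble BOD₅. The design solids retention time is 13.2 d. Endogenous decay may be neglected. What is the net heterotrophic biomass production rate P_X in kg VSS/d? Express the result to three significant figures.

P_X ≈ 754 kg VSS/d

Since k_d ≈ 0, Y_obs = Y = 0.445 g VSS/g soluble BOD₅.
Mass of soluble BOD₅ removed per day: Q(S₀ − S) = 619 × 2738 g/m³ = 1695 kg/d.
Net biomass production P_X = Y_obs × Q·(S₀ − S) = 0.4450 × 1695 = 754.3 kg VSS/d.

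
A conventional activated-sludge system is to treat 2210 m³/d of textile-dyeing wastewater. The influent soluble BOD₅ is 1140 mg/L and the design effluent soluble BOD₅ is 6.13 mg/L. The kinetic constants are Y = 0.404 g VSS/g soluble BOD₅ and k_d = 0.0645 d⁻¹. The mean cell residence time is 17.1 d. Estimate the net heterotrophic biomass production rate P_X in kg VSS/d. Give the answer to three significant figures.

Correct the yield for decay: Y_obs = Y/(1 + k_d θ_c) = 0.404 / (1 + 0.0645 × 17.1) = 0.404 / 2.103 = 0.1921.
ΔS = 1140 − 6.13 = 1134 mg/L, so the substrate removal rate is 2210 × 1134/1000 = 2506 kg soluble BOD₅/d.
Net biomass production P_X = Y_obs × Q·(S₀ − S) = 0.1921 × 2506 = 481.4 kg VSS/d.

P_X ≈ 481 kg VSS/d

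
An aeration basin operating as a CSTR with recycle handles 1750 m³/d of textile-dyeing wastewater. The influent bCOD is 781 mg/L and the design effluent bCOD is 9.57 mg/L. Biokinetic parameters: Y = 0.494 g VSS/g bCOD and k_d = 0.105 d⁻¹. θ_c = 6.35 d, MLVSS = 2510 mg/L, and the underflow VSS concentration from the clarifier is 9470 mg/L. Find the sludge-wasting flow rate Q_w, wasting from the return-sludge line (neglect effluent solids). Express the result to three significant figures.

Steady-state biomass mass balance: V·X·(1 + k_d·θ_c) = Y·Q·(S₀ − S)·θ_c, so V = 0.494 × 1750 × (781 − 9.57) × 6.35 / [2510 × (1 + 0.105 × 6.35)] = 4.23×10^6 / 4184 = 1012 m³.
Q_w = (V·X)/(θ_c X_r) = 1012 × 2510 / (6.35 × 9470) = 42.25 m³/d.

Q_w ≈ 42.3 m³/d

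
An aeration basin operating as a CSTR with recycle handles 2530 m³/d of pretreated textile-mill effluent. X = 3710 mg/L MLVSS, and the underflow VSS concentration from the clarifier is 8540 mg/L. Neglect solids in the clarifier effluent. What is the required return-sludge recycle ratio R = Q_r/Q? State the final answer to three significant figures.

Mass balance around the secondary clarifier (neglecting effluent solids): R = X / (X_r − X) = 3710 / (8540 − 3710) = 0.7681.

R ≈ 0.768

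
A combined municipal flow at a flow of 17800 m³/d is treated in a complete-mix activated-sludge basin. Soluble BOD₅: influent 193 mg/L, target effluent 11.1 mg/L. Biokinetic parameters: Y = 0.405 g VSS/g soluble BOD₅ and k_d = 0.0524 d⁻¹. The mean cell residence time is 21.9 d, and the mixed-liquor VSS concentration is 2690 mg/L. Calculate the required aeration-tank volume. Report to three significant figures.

Rearranging the biomass balance for a CMAS with decay, V = Y·Q·ΔS·θ_c / [X·(1+k_d θ_c)] = 0.405 × 17800 × (193 − 11.1) × 21.9 / [2690 × (1 + 0.0524 × 21.9)] = 2.87×10^7 / 5777 = 4971 m³.

V ≈ 4970 m³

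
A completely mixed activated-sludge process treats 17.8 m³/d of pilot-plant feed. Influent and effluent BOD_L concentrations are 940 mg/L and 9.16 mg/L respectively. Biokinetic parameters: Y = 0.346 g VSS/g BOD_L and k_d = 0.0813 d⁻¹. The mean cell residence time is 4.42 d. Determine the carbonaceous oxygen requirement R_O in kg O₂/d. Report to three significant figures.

Y_obs = Y / (1 + k_d θ_c) = 0.346 / (1 + 0.0813 × 4.42) = 0.346 / 1.359 = 0.2545.
Q·(S₀ − S) = 17.8 × (940 − 9.16) × 10⁻³ = 16.57 kg/d removed.
P_X = Y_obs·Q·(S₀ − S) = 0.2545 × 16.57 = 4.217 kg VSS/d.
R_O = Q·(S₀ − S) − 1.42·P_X = 16.57 − 1.42 × 4.217 = 10.58 kg O₂/d.

R_O ≈ 10.6 kg O₂/d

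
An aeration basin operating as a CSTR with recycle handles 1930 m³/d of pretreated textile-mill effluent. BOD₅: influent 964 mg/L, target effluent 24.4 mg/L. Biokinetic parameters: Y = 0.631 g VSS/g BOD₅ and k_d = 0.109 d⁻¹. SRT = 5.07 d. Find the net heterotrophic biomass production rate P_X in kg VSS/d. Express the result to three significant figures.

Observed yield with endogenous decay: Y_obs = Y / (1 + k_d·θ_c) = 0.631 / (1 + 0.109 × 5.07) = 0.631 / 1.553 = 0.4064 g VSS/g BOD₅.
Q·(S₀ − S) = 1930 × (964 − 24.4) × 10⁻³ = 1813 kg/d removed.
Net biomass production P_X = Y_obs × Q·(S₀ − S) = 0.4064 × 1813 = 737.0 kg VSS/d.

P_X ≈ 737 kg VSS/d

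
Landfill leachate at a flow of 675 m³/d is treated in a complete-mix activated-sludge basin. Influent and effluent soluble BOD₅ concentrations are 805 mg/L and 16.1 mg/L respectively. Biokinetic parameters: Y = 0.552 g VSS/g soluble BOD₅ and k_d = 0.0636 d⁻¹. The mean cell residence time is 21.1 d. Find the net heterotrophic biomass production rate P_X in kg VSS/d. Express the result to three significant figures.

P_X ≈ 126 kg VSS/d

Observed yield with endogenous decay: Y_obs = Y / (1 + k_d·θ_c) = 0.552 / (1 + 0.0636 × 21.1) = 0.552 / 2.342 = 0.2357 g VSS/g soluble BOD₅.
Substrate removed = Q·(S₀ − S) = 675 m³/d × (805 − 16.1) g/m³ = 5.33×10^5 g/d = 532.5 kg/d.
Biomass produced: P_X = Y_obs·Q·ΔS = 0.2357 × 532.5 ≈ 125.5 kg VSS/d.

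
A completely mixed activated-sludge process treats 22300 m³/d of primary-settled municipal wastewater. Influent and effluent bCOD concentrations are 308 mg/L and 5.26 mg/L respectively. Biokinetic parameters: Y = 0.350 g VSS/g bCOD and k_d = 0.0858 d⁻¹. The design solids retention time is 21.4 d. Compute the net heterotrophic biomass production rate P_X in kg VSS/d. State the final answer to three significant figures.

P_X ≈ 833 kg VSS/d

Observed yield with endogenous decay: Y_obs = Y / (1 + k_d·θ_c) = 0.350 / (1 + 0.0858 × 21.4) = 0.350 / 2.836 = 0.1234 g VSS/g bCOD.
Substrate removed = Q·(S₀ − S) = 22300 m³/d × (308 − 5.26) g/m³ = 6.75×10^6 g/d = 6751 kg/d.
P_X = Y_obs · Q(S₀ − S) = 0.1234 × 6751 = 833.1 kg VSS/d.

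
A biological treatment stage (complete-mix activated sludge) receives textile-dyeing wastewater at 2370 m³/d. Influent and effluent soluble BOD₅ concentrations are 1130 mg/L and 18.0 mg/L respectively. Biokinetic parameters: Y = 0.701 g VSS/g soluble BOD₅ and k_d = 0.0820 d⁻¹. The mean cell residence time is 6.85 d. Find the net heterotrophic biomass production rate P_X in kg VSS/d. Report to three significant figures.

P_X ≈ 1180 kg VSS/d

Observed yield with endogenous decay: Y_obs = Y / (1 + k_d·θ_c) = 0.701 / (1 + 0.0820 × 6.85) = 0.701 / 1.562 = 0.4489 g VSS/g soluble BOD₅.
Mass of soluble BOD₅ removed per day: Q(S₀ − S) = 2370 × 1112 g/m³ = 2635 kg/d.
Biomass produced: P_X = Y_obs·Q·ΔS = 0.4489 × 2635 ≈ 1183 kg VSS/d.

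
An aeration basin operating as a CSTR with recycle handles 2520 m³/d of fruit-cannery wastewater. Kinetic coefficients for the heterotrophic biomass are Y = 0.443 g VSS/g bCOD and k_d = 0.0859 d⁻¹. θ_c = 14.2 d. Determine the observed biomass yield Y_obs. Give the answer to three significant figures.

Y_obs = Y / (1 + k_d θ_c) = 0.443 / (1 + 0.0859 × 14.2) = 0.443 / 2.220 = 0.1996.

Y_obs ≈ 0.200 g VSS/g bCOD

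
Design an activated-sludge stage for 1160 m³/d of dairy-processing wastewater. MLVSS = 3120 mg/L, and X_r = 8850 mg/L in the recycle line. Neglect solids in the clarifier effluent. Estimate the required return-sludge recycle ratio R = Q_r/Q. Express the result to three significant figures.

Mass balance around the secondary clarifier (neglecting effluent solids): R = X / (X_r − X) = 3120 / (8850 − 3120) = 0.5445.

R ≈ 0.545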